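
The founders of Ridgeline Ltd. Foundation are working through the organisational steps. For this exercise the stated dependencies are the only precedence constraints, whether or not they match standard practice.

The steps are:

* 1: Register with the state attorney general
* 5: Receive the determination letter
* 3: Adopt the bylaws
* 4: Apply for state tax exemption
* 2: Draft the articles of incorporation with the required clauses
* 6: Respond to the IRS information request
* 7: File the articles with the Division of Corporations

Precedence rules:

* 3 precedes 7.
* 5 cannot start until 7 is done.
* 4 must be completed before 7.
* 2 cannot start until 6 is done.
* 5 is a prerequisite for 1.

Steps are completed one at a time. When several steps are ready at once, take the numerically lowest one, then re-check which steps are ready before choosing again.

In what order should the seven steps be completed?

3, 4 and 6 have no prerequisites; 3 has the earlier label, so 3 is first.
Now 4 and 6 have their prerequisites met. 4 has the earlier label, so 4 next.
7 now also ready, so the ready set is {6, 7}; 6 has the earlier label → 6.
2 now also ready, so the ready set is {2, 7}; 2 has the earlier label → 2.
That leaves 7 as the only ready step → 7.
That leaves 5 as the only ready step → 5.
Next only 1 has its prerequisites met → 1.

3 → 4 → 6 → 2 → 7 → 5 → 1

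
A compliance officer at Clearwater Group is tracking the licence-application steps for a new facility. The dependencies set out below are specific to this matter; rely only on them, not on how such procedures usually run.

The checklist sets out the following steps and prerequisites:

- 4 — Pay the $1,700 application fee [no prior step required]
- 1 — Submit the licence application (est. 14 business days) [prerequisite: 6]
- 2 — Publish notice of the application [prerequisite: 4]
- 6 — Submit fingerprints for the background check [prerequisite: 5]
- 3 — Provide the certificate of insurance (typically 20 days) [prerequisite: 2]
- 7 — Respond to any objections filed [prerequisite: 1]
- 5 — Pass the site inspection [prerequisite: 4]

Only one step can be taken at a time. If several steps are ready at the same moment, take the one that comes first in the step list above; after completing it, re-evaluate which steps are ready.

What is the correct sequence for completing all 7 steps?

4, 2, 3, 5, 6, 1, 7

Only 4 has no prerequisites, so it is first.
Ready: 2 and 5. 2 is listed earlier → 2.
3 now also ready, so the ready set is {3, 5}; 3 is listed earlier → 3.
5 is the only step now ready → 5.
6 is the only step now ready → 6.
1 needed 6, now all done → 1.
Next only 7 has its prerequisites met → 7.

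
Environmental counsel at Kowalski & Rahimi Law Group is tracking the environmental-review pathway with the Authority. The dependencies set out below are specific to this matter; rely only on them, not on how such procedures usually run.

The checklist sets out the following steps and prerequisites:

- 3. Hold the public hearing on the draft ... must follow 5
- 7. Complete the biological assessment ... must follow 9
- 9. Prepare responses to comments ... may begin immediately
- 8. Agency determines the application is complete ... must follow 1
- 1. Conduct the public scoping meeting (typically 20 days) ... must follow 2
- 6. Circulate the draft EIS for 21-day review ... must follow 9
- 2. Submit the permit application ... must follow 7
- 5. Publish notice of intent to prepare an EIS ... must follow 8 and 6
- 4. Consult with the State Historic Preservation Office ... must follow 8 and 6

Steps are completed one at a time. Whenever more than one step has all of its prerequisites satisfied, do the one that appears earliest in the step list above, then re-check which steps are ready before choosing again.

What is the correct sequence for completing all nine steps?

9, 7, 6, 2, 1, 8, 5, 3, 4

Only 9 has no prerequisites, so it is first.
Now 7 and 6 have their prerequisites met. 7 is listed earlier, so 7 next.
2 now also ready, so the ready set is {6, 2}; 6 is listed earlier → 6.
2 needed 7, now all done → 2.
1 is the only step now ready → 1.
That leaves 8 as the only ready step → 8.
Ready: 5 and 4. 5 is listed earlier → 5.
Ready: 3 and 4. 3 is listed earlier → 3.
4 needed 8 and 6, now all done → 4.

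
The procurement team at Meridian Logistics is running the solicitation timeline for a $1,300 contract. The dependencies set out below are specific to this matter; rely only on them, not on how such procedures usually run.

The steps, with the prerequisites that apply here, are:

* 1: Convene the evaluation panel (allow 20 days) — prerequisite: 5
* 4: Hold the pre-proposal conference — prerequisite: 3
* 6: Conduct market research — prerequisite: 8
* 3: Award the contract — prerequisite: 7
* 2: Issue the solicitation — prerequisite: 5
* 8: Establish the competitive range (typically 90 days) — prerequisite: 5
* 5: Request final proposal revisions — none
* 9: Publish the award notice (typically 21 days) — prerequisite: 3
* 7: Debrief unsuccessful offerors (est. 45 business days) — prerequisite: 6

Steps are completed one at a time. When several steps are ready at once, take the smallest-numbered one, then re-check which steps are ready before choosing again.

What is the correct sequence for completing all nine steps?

5 has no prerequisites → 5 first.
Now 1, 2 and 8 have their prerequisites met. 1 has the earlier label, so 1 next.
Now 2 and 8 have their prerequisites met. 2 has the earlier label, so 2 next.
8 is the only step now ready → 8.
6 needed 8, now all done → 6.
7 is the only step now ready → 7.
Next only 3 has its prerequisites met → 3.
Now 4 and 9 have their prerequisites met. 4 has the earlier label, so 4 next.
9 needed 3, now all done → 9.

5, 1, 2, 8, 6, 7, 3, 4, 9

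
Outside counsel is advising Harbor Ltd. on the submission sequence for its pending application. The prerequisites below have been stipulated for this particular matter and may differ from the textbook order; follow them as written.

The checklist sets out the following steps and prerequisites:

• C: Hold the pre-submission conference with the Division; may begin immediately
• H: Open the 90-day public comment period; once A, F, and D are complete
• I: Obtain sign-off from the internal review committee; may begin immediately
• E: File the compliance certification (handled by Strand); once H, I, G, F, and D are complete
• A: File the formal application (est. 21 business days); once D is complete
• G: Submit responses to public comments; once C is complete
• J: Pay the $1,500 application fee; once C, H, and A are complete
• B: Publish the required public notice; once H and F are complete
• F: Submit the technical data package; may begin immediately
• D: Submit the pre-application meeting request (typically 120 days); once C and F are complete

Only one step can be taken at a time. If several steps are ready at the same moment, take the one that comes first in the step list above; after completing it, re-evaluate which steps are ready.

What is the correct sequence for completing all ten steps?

Nothing is required for C, I and F. C is listed earlier → C first.
G now also ready, so the ready set is {I, G, F}; I is listed earlier → I.
Now G and F have their prerequisites met. G is listed earlier, so G next.
Next only F has its prerequisites met → F.
That leaves D as the only ready step → D.
A needed D, now all done → A.
That leaves H as the only ready step → H.
Ready: E, J and B. E is listed earlier → E.
Ready: J and B. J is listed earlier → J.
B needed H and F, now all done → B.

C, I, G, F, D, A, H, E, J, B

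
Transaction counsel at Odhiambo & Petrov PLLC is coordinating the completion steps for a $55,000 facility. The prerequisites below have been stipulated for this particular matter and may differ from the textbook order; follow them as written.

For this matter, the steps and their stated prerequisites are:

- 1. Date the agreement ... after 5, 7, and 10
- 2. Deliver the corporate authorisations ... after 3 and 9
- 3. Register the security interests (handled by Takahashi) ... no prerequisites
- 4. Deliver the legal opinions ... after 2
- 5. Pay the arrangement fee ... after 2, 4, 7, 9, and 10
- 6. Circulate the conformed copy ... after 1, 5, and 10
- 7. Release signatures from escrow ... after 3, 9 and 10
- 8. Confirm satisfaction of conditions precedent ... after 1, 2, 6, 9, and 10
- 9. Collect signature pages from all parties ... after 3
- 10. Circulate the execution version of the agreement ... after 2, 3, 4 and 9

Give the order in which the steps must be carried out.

3 is the only step with nothing outstanding, so it goes first.
Next only 9 has its prerequisites met → 9.
That leaves 2 as the only ready step → 2.
4 needed 2, now all done → 4.
Next only 10 has its prerequisites met → 10.
Next only 7 has its prerequisites met → 7.
Next only 5 has its prerequisites met → 5.
1 needed 5, 7 and 10, now all done → 1.
6 needed 1, 5 and 10, now all done → 6.
8 needed 1, 2, 6, 9 and 10, now all done → 8.

3, 9, 2, 4, 10, 7, 5, 1, 6, 8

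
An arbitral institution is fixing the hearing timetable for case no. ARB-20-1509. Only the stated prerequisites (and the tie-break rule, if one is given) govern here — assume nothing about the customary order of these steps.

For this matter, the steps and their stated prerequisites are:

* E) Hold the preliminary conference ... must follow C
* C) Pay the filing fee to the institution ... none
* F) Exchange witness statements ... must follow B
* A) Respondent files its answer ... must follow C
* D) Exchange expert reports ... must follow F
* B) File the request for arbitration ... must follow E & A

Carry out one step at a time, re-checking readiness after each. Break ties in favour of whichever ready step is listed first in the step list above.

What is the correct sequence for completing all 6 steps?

C, E, A, B, F, D

C has no prerequisites → C first.
E and A are both available; E is listed earlier → E.
Next only A has its prerequisites met → A.
B needed E and A, now all done → B.
F needed B, now all done → F.
D needed F, now all done → D.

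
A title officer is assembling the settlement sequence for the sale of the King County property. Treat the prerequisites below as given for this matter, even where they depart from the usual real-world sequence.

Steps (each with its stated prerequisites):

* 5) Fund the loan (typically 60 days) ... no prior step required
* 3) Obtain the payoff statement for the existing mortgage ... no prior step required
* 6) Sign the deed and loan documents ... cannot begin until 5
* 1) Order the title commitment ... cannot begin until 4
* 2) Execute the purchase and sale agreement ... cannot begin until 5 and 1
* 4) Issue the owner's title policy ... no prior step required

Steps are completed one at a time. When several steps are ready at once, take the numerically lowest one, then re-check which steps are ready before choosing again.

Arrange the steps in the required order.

3 → 4 → 1 → 5 → 2 → 6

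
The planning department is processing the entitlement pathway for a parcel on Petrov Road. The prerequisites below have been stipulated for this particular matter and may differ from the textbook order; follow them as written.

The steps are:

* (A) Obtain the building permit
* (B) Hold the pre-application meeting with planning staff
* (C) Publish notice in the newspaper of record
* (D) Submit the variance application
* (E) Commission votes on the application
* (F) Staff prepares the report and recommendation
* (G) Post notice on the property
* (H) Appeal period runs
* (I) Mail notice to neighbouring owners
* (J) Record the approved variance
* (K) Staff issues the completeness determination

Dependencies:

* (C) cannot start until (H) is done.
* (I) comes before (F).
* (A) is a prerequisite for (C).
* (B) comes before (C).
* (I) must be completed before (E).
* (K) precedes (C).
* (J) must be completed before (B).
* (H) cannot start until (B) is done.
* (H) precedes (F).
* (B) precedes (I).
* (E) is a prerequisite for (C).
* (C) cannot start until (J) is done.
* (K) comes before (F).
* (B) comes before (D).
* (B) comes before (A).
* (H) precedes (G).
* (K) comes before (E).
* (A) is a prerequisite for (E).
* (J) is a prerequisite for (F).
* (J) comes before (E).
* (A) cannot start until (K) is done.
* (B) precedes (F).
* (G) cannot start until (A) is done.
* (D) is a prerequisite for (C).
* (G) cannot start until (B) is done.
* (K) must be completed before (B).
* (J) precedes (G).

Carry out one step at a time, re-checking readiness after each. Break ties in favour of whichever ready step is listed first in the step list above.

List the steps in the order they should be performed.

(J) and (K) have no prerequisites; (J) is listed earlier, so (J) is first.
That leaves (K) as the only ready step → (K).
Next only (B) has its prerequisites met → (B).
Ready: (A), (D), (H) and (I). (A) is listed earlier → (A).
Now (D), (H) and (I) have their prerequisites met. (D) is listed earlier, so (D) next.
Ready: (H) and (I). (H) is listed earlier → (H).
(G) and (I) are both available; (G) is listed earlier → (G).
(I) is the only step now ready → (I).
(E) and (F) are both available; (E) is listed earlier → (E).
Ready: (C) and (F). (C) is listed earlier → (C).
That leaves (F) as the only ready step → (F).

(J) → (K) → (B) → (A) → (D) → (H) → (G) → (I) → (E) → (C) → (F)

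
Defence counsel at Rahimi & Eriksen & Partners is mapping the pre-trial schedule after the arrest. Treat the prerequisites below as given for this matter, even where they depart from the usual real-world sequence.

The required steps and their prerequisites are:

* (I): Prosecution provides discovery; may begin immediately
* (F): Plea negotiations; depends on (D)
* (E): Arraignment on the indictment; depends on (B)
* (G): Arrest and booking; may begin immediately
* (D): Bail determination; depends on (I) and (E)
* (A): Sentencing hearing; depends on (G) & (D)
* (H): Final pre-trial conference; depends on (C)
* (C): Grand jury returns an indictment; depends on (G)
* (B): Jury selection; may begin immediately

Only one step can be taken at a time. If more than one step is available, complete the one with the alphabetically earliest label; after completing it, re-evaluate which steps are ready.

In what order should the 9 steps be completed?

Nothing is required for (B), (G) and (I). (B) has the earlier label → (B) first.
(E) now also ready, so the ready set is {(E), (G), (I)}; (E) has the earlier label → (E).
(G) and (I) are both available; (G) has the earlier label → (G).
(C) and (I) are both available; (C) has the earlier label → (C).
(H) now also ready, so the ready set is {(H), (I)}; (H) has the earlier label → (H).
(I) is the only step now ready → (I).
(D) is the only step now ready → (D).
Ready: (A) and (F). (A) has the earlier label → (A).
Next only (F) has its prerequisites met → (F).

(B), (E), (G), (C), (H), (I), (D), (A), (F)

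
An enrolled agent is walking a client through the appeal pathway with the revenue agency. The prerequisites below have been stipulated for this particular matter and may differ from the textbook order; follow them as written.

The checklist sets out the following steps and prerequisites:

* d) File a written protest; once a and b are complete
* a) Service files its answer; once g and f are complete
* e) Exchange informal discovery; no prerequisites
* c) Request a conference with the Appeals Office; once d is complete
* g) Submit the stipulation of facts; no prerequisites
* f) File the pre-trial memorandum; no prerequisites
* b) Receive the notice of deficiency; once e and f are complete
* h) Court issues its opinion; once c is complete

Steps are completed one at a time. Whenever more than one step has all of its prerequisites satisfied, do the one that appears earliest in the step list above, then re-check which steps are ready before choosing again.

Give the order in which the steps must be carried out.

e, g, f, a, b, d, c, h

e, g and f have no prerequisites; e is listed earlier, so e is first.
Now g and f have their prerequisites met. g is listed earlier, so g next.
f is the only step now ready → f.
Now a and b have their prerequisites met. a is listed earlier, so a next.
b needed e and f, now all done → b.
d needed a and b, now all done → d.
That leaves c as the only ready step → c.
Next only h has its prerequisites met → h.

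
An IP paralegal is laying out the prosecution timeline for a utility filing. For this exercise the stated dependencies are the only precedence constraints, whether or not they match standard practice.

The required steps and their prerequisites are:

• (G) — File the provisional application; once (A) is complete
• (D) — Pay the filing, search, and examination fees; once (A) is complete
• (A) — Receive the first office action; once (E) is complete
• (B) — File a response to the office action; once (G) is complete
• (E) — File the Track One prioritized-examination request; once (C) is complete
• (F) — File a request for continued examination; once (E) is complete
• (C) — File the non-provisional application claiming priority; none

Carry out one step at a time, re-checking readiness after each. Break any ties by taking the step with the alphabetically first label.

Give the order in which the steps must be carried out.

(C) → (E) → (A) → (D) → (F) → (G) → (B)

(C) is the only step with nothing outstanding, so it goes first.
That leaves (E) as the only ready step → (E).
Now (A) and (F) have their prerequisites met. (A) has the earlier label, so (A) next.
(D) and (G) now also ready, so the ready set is {(D), (F), (G)}; (D) has the earlier label → (D).
Now (F) and (G) have their prerequisites met. (F) has the earlier label, so (F) next.
(G) is the only step now ready → (G).
That leaves (B) as the only ready step → (B).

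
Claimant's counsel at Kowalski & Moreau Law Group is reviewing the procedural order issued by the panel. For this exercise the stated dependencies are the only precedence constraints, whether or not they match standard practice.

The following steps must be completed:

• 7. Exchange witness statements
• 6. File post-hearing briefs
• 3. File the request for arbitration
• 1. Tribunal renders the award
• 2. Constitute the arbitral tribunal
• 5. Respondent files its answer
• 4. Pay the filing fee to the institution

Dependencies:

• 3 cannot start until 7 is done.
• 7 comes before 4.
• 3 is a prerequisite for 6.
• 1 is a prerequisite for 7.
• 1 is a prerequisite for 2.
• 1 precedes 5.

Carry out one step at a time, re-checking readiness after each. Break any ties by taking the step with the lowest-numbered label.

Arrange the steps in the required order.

1, 2, 5, 7, 3, 4, 6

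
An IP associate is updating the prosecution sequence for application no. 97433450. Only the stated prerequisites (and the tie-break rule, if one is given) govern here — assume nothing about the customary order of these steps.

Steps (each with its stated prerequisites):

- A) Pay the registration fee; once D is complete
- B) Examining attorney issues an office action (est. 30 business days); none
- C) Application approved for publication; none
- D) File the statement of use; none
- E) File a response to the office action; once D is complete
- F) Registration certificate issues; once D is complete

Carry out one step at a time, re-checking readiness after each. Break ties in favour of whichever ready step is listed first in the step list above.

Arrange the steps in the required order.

B, C, D, A, E, F

Nothing is required for B, C and D. B is listed earlier → B first.
Ready: C and D. C is listed earlier → C.
That leaves D as the only ready step → D.
Ready: A, E and F. A is listed earlier → A.
E and F are both available; E is listed earlier → E.
F needed D, now all done → F.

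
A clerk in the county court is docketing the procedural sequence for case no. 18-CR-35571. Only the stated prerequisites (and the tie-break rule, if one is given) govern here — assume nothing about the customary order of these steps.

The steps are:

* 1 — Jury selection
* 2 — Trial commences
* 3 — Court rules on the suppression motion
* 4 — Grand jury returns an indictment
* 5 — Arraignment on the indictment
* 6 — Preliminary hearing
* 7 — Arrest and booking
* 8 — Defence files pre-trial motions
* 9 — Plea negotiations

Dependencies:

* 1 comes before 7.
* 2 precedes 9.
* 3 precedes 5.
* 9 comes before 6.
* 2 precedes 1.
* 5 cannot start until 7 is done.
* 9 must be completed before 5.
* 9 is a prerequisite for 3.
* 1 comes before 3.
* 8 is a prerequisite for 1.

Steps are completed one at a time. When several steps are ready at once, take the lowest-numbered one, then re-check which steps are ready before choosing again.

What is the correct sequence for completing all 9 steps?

2 → 4 → 8 → 1 → 7 → 9 → 3 → 5 → 6

Nothing is required for 2, 4 and 8. 2 has the earlier label → 2 first.
9 now also ready, so the ready set is {4, 8, 9}; 4 has the earlier label → 4.
Ready: 8 and 9. 8 has the earlier label → 8.
1 and 9 are both available; 1 has the earlier label → 1.
Ready: 7 and 9. 7 has the earlier label → 7.
9 is the only step now ready → 9.
Ready: 3 and 6. 3 has the earlier label → 3.
5 and 6 are both available; 5 has the earlier label → 5.
Next only 6 has its prerequisites met → 6.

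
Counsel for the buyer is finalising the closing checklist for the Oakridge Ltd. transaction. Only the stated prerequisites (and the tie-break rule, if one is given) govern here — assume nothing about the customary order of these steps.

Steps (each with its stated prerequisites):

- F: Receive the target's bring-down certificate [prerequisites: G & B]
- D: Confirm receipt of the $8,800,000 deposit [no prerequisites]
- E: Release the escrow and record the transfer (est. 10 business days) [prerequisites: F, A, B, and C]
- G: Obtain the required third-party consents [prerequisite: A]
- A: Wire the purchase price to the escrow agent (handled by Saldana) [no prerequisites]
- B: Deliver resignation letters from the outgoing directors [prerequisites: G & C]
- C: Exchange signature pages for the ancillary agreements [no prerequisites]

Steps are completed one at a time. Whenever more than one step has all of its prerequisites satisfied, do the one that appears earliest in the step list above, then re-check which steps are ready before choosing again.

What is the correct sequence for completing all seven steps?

D → A → G → C → B → F → E

D, A and C have no prerequisites; D is listed earlier, so D is first.
Now A and C have their prerequisites met. A is listed earlier, so A next.
G now also ready, so the ready set is {G, C}; G is listed earlier → G.
Next only C has its prerequisites met → C.
That leaves B as the only ready step → B.
F is the only step now ready → F.
Next only E has its prerequisites met → E.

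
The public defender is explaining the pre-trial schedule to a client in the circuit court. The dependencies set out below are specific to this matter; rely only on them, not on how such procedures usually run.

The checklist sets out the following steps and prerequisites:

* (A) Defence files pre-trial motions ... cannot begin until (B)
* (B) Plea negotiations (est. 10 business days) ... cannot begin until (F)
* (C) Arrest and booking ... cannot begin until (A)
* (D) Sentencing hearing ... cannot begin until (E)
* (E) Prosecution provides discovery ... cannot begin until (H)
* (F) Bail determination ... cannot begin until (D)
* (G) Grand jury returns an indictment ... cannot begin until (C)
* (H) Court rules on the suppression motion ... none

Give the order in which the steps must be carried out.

(H) is the only step with nothing outstanding, so it goes first.
Next only (E) has its prerequisites met → (E).
Next only (D) has its prerequisites met → (D).
(F) needed (D), now all done → (F).
That leaves (B) as the only ready step → (B).
(A) is the only step now ready → (A).
(C) needed (A), now all done → (C).
(G) needed (C), now all done → (G).

(H) → (E) → (D) → (F) → (B) → (A) → (C) → (G)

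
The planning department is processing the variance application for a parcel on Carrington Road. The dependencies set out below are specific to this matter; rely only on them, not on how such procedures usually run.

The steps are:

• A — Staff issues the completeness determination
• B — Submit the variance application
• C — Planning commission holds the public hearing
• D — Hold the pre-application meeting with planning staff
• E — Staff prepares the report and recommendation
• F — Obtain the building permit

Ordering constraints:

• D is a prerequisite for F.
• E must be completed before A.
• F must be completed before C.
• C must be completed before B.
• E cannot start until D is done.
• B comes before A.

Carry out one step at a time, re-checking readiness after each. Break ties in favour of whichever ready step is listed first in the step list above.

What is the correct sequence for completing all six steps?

D has no prerequisites → D first.
Ready: E and F. E is listed earlier → E.
F needed D, now all done → F.
Next only C has its prerequisites met → C.
That leaves B as the only ready step → B.
A is the only step now ready → A.

D, E, F, C, B, A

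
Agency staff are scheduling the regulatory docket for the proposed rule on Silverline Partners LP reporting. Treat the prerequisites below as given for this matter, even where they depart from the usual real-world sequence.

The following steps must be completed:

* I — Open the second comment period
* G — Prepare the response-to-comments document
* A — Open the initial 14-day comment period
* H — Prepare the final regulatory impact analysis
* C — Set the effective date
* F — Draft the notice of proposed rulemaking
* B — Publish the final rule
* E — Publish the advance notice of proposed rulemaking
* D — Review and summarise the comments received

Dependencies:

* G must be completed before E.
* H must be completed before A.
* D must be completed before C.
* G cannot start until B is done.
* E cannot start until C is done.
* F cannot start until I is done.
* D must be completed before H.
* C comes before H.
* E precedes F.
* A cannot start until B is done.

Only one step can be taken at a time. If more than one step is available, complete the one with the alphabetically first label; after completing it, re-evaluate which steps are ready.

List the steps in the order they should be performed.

B, D and I have no prerequisites; B has the earlier label, so B is first.
Now D, G and I have their prerequisites met. D has the earlier label, so D next.
C now also ready, so the ready set is {C, G, I}; C has the earlier label → C.
Ready: G, H and I. G has the earlier label → G.
E now also ready, so the ready set is {E, H, I}; E has the earlier label → E.
Ready: H and I. H has the earlier label → H.
Now A and I have their prerequisites met. A has the earlier label, so A next.
Next only I has its prerequisites met → I.
F needed E and I, now all done → F.

B D C G E H A I F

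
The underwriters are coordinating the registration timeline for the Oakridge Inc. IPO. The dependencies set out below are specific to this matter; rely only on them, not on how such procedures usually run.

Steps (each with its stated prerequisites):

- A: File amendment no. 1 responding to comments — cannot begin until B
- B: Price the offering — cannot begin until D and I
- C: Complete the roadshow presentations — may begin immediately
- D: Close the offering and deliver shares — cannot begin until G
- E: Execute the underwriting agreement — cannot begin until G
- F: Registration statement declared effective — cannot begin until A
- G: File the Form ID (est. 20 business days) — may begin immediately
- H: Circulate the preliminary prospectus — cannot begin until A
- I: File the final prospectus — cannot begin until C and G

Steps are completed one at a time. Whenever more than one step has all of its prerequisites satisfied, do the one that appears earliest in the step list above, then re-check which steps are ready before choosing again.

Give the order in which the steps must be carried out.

C and G have no prerequisites; C is listed earlier, so C is first.
G is the only step now ready → G.
Now D, E and I have their prerequisites met. D is listed earlier, so D next.
Now E and I have their prerequisites met. E is listed earlier, so E next.
I needed C and G, now all done → I.
B is the only step now ready → B.
A is the only step now ready → A.
Now F and H have their prerequisites met. F is listed earlier, so F next.
H is the only step now ready → H.

C → G → D → E → I → B → A → F → H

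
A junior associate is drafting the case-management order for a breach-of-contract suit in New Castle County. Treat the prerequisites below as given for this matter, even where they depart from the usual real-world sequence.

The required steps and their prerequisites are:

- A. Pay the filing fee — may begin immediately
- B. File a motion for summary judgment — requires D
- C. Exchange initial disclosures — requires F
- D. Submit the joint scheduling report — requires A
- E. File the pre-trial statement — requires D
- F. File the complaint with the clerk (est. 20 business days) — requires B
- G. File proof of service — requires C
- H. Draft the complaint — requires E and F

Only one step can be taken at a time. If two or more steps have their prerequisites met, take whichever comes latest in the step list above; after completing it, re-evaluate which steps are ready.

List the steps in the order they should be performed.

A, D, E, B, F, H, C, G

Only A has no prerequisites, so it is first.
Next only D has its prerequisites met → D.
Now E and B have their prerequisites met. E is listed later, so E next.
That leaves B as the only ready step → B.
F needed B, now all done → F.
Now H and C have their prerequisites met. H is listed later, so H next.
C needed F, now all done → C.
Next only G has its prerequisites met → G.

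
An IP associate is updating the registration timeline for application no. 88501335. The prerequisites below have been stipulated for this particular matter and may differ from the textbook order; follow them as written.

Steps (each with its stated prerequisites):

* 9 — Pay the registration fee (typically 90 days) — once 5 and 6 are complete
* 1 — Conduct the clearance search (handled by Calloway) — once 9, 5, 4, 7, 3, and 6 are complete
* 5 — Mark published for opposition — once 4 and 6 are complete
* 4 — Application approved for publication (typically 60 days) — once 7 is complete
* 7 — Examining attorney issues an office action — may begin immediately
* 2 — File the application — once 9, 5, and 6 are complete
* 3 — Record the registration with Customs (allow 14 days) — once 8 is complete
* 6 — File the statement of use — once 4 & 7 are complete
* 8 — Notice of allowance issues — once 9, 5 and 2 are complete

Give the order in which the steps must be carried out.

Only 7 has no prerequisites, so it is first.
4 needed 7, now all done → 4.
6 needed 4 and 7, now all done → 6.
5 needed 4 and 6, now all done → 5.
9 needed 5 and 6, now all done → 9.
Next only 2 has its prerequisites met → 2.
Next only 8 has its prerequisites met → 8.
3 needed 8, now all done → 3.
1 is the only step now ready → 1.

7, 4, 6, 5, 9, 2, 8, 3, 1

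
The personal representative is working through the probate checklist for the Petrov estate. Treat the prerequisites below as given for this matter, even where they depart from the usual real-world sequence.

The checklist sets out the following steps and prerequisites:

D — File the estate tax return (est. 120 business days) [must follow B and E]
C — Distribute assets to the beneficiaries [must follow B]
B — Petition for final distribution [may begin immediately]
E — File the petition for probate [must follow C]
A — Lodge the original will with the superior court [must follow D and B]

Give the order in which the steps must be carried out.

B has no prerequisites → B first.
C is the only step now ready → C.
Next only E has its prerequisites met → E.
Next only D has its prerequisites met → D.
A needed D and B, now all done → A.

B → C → E → D → A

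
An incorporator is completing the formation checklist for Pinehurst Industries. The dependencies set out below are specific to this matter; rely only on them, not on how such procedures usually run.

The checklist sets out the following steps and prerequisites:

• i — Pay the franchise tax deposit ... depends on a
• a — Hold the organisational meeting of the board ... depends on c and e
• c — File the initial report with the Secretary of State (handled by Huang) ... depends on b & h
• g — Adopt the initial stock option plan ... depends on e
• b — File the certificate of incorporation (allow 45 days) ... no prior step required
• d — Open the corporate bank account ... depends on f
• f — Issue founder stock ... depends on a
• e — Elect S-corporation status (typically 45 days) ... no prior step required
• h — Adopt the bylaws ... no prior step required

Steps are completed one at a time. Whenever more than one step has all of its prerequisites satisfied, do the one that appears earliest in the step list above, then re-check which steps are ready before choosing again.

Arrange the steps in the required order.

b e g h c a i f d

b, e and h have no prerequisites; b is listed earlier, so b is first.
Ready: e and h. e is listed earlier → e.
Now g and h have their prerequisites met. g is listed earlier, so g next.
h is the only step now ready → h.
c needed b and h, now all done → c.
a needed c and e, now all done → a.
Ready: i and f. i is listed earlier → i.
f needed a, now all done → f.
d is the only step now ready → d.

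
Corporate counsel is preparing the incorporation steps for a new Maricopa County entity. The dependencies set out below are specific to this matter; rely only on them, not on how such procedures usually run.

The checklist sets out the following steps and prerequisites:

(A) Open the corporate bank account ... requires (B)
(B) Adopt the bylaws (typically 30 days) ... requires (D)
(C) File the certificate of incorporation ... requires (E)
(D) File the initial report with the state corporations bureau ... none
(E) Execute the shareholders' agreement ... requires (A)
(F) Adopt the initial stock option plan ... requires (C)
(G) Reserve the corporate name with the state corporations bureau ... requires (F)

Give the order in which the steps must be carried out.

(D), (B), (A), (E), (C), (F), (G)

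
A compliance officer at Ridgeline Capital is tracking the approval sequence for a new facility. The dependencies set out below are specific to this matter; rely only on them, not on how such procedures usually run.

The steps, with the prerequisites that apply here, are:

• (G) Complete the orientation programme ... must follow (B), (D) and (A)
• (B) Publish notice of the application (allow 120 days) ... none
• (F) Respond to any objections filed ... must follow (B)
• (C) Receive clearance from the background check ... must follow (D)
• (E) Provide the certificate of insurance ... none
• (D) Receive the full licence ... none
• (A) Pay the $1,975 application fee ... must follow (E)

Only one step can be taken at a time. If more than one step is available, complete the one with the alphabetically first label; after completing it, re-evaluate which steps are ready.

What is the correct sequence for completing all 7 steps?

(B) (D) (C) (E) (A) (F) (G)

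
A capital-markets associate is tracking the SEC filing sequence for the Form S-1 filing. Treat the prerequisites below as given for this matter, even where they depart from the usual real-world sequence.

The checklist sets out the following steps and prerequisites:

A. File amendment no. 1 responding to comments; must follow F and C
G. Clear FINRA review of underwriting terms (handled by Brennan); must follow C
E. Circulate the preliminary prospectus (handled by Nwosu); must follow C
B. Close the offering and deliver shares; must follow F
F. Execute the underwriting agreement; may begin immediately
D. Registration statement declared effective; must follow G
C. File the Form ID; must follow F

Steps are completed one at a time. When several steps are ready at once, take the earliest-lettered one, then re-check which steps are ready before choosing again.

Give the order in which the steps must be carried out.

F, B, C, A, E, G, D

F has no prerequisites → F first.
B and C are both available; B has the earlier label → B.
C is the only step now ready → C.
A, E and G are all available; A has the earlier label → A.
E and G are both available; E has the earlier label → E.
G is the only step now ready → G.
D needed G, now all done → D.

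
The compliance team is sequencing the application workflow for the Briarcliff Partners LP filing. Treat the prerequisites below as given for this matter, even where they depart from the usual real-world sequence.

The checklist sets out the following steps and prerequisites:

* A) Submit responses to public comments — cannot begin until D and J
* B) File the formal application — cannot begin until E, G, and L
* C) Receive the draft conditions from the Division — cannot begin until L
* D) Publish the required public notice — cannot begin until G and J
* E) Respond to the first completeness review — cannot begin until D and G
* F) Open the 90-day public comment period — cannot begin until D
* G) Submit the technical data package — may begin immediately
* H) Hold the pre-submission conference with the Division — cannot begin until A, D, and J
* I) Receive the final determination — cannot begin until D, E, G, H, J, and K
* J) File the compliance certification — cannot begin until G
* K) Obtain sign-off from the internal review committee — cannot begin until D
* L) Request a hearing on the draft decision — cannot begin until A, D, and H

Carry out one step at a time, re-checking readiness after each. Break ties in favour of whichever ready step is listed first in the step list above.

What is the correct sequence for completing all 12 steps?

G, J, D, A, E, F, H, K, I, L, B, C

G is the only step with nothing outstanding, so it goes first.
J needed G, now all done → J.
Next only D has its prerequisites met → D.
Now A, E, F and K have their prerequisites met. A is listed earlier, so A next.
H now also ready, so the ready set is {E, F, H, K}; E is listed earlier → E.
Now F, H and K have their prerequisites met. F is listed earlier, so F next.
H and K are both available; H is listed earlier → H.
Now K and L have their prerequisites met. K is listed earlier, so K next.
Now I and L have their prerequisites met. I is listed earlier, so I next.
L is the only step now ready → L.
B and C are both available; B is listed earlier → B.
That leaves C as the only ready step → C.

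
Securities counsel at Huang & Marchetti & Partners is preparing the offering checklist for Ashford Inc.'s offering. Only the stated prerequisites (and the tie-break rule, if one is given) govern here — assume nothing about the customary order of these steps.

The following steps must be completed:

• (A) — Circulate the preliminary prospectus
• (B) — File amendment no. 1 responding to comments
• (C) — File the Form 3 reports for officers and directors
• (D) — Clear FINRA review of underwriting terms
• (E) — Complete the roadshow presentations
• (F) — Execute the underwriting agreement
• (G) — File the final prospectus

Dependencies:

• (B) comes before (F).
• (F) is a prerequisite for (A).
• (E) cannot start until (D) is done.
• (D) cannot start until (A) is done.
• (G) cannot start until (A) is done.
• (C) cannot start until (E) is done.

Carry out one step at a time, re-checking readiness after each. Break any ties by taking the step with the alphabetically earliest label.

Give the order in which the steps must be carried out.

(B) (F) (A) (D) (E) (C) (G)

(B) is the only step with nothing outstanding, so it goes first.
That leaves (F) as the only ready step → (F).
(A) needed (F), now all done → (A).
Now (D) and (G) have their prerequisites met. (D) has the earlier label, so (D) next.
(E) and (G) are both available; (E) has the earlier label → (E).
(C) now also ready, so the ready set is {(C), (G)}; (C) has the earlier label → (C).
(G) is the only step now ready → (G).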